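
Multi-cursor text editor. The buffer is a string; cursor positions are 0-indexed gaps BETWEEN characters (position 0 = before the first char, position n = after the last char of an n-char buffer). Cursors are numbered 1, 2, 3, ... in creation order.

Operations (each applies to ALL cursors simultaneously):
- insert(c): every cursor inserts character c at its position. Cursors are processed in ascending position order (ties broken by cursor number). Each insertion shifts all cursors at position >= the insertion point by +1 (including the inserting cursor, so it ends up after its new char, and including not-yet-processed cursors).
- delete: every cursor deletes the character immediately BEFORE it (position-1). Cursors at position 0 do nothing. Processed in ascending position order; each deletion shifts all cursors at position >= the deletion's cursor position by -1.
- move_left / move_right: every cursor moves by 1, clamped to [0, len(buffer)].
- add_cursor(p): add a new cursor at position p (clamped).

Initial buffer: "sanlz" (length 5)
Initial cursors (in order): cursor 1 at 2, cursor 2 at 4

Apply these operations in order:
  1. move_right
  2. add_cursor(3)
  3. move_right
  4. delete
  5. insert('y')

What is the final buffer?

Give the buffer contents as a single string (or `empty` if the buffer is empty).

After op 1 (move_right): buffer="sanlz" (len 5), cursors c1@3 c2@5, authorship .....
After op 2 (add_cursor(3)): buffer="sanlz" (len 5), cursors c1@3 c3@3 c2@5, authorship .....
After op 3 (move_right): buffer="sanlz" (len 5), cursors c1@4 c3@4 c2@5, authorship .....
After op 4 (delete): buffer="sa" (len 2), cursors c1@2 c2@2 c3@2, authorship ..
After op 5 (insert('y')): buffer="sayyy" (len 5), cursors c1@5 c2@5 c3@5, authorship ..123

Answer: sayyy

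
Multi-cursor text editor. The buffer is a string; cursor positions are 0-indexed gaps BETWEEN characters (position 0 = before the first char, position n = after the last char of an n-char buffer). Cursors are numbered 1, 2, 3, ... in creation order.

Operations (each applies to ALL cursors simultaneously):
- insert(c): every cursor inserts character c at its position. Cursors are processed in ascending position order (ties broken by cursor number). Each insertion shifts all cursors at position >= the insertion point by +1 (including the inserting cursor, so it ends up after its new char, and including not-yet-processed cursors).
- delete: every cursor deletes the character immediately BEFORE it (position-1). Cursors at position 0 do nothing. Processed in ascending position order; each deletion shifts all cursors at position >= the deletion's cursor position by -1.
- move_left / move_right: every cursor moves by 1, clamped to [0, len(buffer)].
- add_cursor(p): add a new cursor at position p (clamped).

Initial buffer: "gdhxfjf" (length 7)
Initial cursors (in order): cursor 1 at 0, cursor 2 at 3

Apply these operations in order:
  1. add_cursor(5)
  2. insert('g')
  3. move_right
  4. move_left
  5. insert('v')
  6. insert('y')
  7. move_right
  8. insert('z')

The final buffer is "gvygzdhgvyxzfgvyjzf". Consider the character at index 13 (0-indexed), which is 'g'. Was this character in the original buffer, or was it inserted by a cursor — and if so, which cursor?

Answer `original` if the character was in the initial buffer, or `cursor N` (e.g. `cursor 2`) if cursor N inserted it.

After op 1 (add_cursor(5)): buffer="gdhxfjf" (len 7), cursors c1@0 c2@3 c3@5, authorship .......
After op 2 (insert('g')): buffer="ggdhgxfgjf" (len 10), cursors c1@1 c2@5 c3@8, authorship 1...2..3..
After op 3 (move_right): buffer="ggdhgxfgjf" (len 10), cursors c1@2 c2@6 c3@9, authorship 1...2..3..
After op 4 (move_left): buffer="ggdhgxfgjf" (len 10), cursors c1@1 c2@5 c3@8, authorship 1...2..3..
After op 5 (insert('v')): buffer="gvgdhgvxfgvjf" (len 13), cursors c1@2 c2@7 c3@11, authorship 11...22..33..
After op 6 (insert('y')): buffer="gvygdhgvyxfgvyjf" (len 16), cursors c1@3 c2@9 c3@14, authorship 111...222..333..
After op 7 (move_right): buffer="gvygdhgvyxfgvyjf" (len 16), cursors c1@4 c2@10 c3@15, authorship 111...222..333..
After op 8 (insert('z')): buffer="gvygzdhgvyxzfgvyjzf" (len 19), cursors c1@5 c2@12 c3@18, authorship 111.1..222.2.333.3.
Authorship (.=original, N=cursor N): 1 1 1 . 1 . . 2 2 2 . 2 . 3 3 3 . 3 .
Index 13: author = 3

Answer: cursor 3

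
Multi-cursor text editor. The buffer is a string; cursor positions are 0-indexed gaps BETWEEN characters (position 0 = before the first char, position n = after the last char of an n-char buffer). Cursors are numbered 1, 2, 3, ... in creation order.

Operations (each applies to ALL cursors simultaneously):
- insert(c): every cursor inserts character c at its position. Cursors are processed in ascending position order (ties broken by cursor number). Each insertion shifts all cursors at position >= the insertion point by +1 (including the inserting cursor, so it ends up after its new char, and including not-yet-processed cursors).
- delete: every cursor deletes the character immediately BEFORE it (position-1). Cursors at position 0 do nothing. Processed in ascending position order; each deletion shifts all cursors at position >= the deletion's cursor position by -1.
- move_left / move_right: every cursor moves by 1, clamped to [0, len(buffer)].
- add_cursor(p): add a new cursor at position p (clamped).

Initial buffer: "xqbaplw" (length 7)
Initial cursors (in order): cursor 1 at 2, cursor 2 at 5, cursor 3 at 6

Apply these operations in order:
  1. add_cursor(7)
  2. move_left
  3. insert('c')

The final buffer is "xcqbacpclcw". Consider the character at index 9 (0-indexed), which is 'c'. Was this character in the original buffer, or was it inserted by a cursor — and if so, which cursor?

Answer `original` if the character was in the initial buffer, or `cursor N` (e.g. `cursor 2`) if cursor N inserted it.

Answer: cursor 4

Derivation:
After op 1 (add_cursor(7)): buffer="xqbaplw" (len 7), cursors c1@2 c2@5 c3@6 c4@7, authorship .......
After op 2 (move_left): buffer="xqbaplw" (len 7), cursors c1@1 c2@4 c3@5 c4@6, authorship .......
After op 3 (insert('c')): buffer="xcqbacpclcw" (len 11), cursors c1@2 c2@6 c3@8 c4@10, authorship .1...2.3.4.
Authorship (.=original, N=cursor N): . 1 . . . 2 . 3 . 4 .
Index 9: author = 4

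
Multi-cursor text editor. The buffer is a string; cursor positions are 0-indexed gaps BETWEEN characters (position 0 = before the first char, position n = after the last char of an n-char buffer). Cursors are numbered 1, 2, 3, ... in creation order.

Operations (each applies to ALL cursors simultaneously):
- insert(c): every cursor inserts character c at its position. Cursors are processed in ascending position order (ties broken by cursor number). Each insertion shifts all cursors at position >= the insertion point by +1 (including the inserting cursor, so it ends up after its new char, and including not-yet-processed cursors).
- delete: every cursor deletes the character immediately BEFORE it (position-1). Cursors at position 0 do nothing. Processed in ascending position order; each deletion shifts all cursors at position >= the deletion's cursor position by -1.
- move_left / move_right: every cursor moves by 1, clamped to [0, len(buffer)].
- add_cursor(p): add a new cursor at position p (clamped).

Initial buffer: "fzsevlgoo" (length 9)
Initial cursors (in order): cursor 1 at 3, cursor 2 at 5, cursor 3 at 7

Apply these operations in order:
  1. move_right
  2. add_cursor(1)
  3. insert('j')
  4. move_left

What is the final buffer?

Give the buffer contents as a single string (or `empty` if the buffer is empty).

Answer: fjzsejvljgojo

Derivation:
After op 1 (move_right): buffer="fzsevlgoo" (len 9), cursors c1@4 c2@6 c3@8, authorship .........
After op 2 (add_cursor(1)): buffer="fzsevlgoo" (len 9), cursors c4@1 c1@4 c2@6 c3@8, authorship .........
After op 3 (insert('j')): buffer="fjzsejvljgojo" (len 13), cursors c4@2 c1@6 c2@9 c3@12, authorship .4...1..2..3.
After op 4 (move_left): buffer="fjzsejvljgojo" (len 13), cursors c4@1 c1@5 c2@8 c3@11, authorship .4...1..2..3.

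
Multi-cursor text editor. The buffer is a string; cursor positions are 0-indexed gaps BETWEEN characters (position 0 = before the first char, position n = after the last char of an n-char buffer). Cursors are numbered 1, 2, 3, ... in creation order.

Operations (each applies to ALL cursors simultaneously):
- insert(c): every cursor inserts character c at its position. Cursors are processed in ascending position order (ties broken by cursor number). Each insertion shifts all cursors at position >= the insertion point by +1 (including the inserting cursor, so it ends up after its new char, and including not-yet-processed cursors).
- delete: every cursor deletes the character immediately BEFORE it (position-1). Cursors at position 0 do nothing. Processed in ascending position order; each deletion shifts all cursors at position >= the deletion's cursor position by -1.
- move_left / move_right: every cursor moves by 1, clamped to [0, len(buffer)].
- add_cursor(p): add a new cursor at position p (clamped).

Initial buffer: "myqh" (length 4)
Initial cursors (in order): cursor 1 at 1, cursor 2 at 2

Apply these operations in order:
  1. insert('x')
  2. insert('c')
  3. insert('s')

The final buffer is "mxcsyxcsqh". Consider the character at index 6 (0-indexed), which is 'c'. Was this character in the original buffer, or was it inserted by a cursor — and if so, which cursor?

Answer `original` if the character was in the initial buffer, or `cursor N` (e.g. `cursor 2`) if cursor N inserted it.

Answer: cursor 2

Derivation:
After op 1 (insert('x')): buffer="mxyxqh" (len 6), cursors c1@2 c2@4, authorship .1.2..
After op 2 (insert('c')): buffer="mxcyxcqh" (len 8), cursors c1@3 c2@6, authorship .11.22..
After op 3 (insert('s')): buffer="mxcsyxcsqh" (len 10), cursors c1@4 c2@8, authorship .111.222..
Authorship (.=original, N=cursor N): . 1 1 1 . 2 2 2 . .
Index 6: author = 2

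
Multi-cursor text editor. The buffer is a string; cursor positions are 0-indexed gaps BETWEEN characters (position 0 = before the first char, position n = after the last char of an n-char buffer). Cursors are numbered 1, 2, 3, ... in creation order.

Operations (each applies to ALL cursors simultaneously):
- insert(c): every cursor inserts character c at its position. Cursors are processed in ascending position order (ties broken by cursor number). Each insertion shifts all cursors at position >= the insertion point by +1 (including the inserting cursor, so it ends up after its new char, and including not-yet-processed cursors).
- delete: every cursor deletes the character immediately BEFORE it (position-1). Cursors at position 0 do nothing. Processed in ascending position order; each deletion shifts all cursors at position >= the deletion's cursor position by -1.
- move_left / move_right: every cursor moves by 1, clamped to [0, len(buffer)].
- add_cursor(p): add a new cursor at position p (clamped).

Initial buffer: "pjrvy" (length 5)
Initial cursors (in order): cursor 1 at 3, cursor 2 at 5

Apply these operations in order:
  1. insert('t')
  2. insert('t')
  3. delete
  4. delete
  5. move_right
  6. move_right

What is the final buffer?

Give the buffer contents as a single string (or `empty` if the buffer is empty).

After op 1 (insert('t')): buffer="pjrtvyt" (len 7), cursors c1@4 c2@7, authorship ...1..2
After op 2 (insert('t')): buffer="pjrttvytt" (len 9), cursors c1@5 c2@9, authorship ...11..22
After op 3 (delete): buffer="pjrtvyt" (len 7), cursors c1@4 c2@7, authorship ...1..2
After op 4 (delete): buffer="pjrvy" (len 5), cursors c1@3 c2@5, authorship .....
After op 5 (move_right): buffer="pjrvy" (len 5), cursors c1@4 c2@5, authorship .....
After op 6 (move_right): buffer="pjrvy" (len 5), cursors c1@5 c2@5, authorship .....

Answer: pjrvy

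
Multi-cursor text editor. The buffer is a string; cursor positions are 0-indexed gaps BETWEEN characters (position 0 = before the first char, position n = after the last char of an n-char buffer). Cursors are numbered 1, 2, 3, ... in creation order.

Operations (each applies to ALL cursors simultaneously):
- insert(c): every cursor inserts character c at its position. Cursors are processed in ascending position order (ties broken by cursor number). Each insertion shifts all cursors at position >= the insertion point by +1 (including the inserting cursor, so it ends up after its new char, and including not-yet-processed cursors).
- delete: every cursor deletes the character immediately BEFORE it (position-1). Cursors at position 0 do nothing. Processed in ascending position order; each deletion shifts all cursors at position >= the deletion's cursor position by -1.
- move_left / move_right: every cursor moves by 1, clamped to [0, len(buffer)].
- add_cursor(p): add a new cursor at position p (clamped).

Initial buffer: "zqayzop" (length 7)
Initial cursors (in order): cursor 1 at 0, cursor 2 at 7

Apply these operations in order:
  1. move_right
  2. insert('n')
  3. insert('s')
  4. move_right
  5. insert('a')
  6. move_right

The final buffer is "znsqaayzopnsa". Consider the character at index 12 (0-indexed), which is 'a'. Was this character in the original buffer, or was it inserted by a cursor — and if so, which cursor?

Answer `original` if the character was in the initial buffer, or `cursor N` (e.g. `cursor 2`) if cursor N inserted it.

Answer: cursor 2

Derivation:
After op 1 (move_right): buffer="zqayzop" (len 7), cursors c1@1 c2@7, authorship .......
After op 2 (insert('n')): buffer="znqayzopn" (len 9), cursors c1@2 c2@9, authorship .1......2
After op 3 (insert('s')): buffer="znsqayzopns" (len 11), cursors c1@3 c2@11, authorship .11......22
After op 4 (move_right): buffer="znsqayzopns" (len 11), cursors c1@4 c2@11, authorship .11......22
After op 5 (insert('a')): buffer="znsqaayzopnsa" (len 13), cursors c1@5 c2@13, authorship .11.1.....222
After op 6 (move_right): buffer="znsqaayzopnsa" (len 13), cursors c1@6 c2@13, authorship .11.1.....222
Authorship (.=original, N=cursor N): . 1 1 . 1 . . . . . 2 2 2
Index 12: author = 2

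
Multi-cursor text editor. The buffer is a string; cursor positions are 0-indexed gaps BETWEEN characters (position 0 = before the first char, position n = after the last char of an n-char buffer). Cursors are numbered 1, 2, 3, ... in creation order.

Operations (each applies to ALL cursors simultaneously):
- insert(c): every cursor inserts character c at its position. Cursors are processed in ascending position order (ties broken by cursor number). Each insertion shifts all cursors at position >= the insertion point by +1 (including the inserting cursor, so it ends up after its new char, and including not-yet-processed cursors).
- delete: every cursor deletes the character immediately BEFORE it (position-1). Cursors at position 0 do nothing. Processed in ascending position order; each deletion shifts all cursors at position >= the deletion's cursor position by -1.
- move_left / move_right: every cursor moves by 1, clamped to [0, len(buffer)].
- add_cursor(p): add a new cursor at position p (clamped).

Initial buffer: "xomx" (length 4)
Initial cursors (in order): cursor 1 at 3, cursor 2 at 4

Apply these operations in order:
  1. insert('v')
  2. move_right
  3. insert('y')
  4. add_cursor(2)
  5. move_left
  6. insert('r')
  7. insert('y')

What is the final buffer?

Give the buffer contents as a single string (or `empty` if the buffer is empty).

After op 1 (insert('v')): buffer="xomvxv" (len 6), cursors c1@4 c2@6, authorship ...1.2
After op 2 (move_right): buffer="xomvxv" (len 6), cursors c1@5 c2@6, authorship ...1.2
After op 3 (insert('y')): buffer="xomvxyvy" (len 8), cursors c1@6 c2@8, authorship ...1.122
After op 4 (add_cursor(2)): buffer="xomvxyvy" (len 8), cursors c3@2 c1@6 c2@8, authorship ...1.122
After op 5 (move_left): buffer="xomvxyvy" (len 8), cursors c3@1 c1@5 c2@7, authorship ...1.122
After op 6 (insert('r')): buffer="xromvxryvry" (len 11), cursors c3@2 c1@7 c2@10, authorship .3..1.11222
After op 7 (insert('y')): buffer="xryomvxryyvryy" (len 14), cursors c3@3 c1@9 c2@13, authorship .33..1.1112222

Answer: xryomvxryyvryy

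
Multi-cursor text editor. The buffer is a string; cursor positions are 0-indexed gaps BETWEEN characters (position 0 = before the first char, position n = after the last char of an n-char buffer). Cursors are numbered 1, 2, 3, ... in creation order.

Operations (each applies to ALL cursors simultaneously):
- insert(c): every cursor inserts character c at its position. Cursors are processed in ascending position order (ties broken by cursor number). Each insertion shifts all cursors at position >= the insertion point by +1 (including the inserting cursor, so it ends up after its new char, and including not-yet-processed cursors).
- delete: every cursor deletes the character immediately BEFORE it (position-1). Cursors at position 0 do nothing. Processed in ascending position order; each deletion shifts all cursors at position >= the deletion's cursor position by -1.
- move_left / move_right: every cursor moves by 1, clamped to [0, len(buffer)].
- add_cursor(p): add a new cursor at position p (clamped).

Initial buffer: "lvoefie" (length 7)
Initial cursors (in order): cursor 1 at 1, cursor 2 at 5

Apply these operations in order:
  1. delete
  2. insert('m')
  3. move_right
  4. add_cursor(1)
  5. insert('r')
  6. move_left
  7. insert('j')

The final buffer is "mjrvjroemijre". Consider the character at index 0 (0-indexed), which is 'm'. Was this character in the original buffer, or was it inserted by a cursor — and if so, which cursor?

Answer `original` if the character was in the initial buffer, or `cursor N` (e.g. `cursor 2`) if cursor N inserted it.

After op 1 (delete): buffer="voeie" (len 5), cursors c1@0 c2@3, authorship .....
After op 2 (insert('m')): buffer="mvoemie" (len 7), cursors c1@1 c2@5, authorship 1...2..
After op 3 (move_right): buffer="mvoemie" (len 7), cursors c1@2 c2@6, authorship 1...2..
After op 4 (add_cursor(1)): buffer="mvoemie" (len 7), cursors c3@1 c1@2 c2@6, authorship 1...2..
After op 5 (insert('r')): buffer="mrvroemire" (len 10), cursors c3@2 c1@4 c2@9, authorship 13.1..2.2.
After op 6 (move_left): buffer="mrvroemire" (len 10), cursors c3@1 c1@3 c2@8, authorship 13.1..2.2.
After op 7 (insert('j')): buffer="mjrvjroemijre" (len 13), cursors c3@2 c1@5 c2@11, authorship 133.11..2.22.
Authorship (.=original, N=cursor N): 1 3 3 . 1 1 . . 2 . 2 2 .
Index 0: author = 1

Answer: cursor 1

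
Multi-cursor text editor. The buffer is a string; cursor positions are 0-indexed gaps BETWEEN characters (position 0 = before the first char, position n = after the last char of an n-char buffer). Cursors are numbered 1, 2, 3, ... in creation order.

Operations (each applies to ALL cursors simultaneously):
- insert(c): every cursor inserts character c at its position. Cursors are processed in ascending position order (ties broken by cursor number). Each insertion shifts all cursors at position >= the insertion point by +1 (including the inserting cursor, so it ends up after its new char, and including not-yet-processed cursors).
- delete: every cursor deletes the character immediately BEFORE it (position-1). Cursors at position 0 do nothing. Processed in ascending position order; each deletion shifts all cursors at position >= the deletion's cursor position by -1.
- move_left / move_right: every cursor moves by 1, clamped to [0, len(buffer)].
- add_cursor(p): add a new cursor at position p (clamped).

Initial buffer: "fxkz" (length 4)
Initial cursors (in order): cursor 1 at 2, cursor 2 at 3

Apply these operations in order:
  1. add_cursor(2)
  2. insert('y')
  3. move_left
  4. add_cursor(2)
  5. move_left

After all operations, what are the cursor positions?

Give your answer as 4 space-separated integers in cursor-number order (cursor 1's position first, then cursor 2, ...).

Answer: 2 4 2 1

Derivation:
After op 1 (add_cursor(2)): buffer="fxkz" (len 4), cursors c1@2 c3@2 c2@3, authorship ....
After op 2 (insert('y')): buffer="fxyykyz" (len 7), cursors c1@4 c3@4 c2@6, authorship ..13.2.
After op 3 (move_left): buffer="fxyykyz" (len 7), cursors c1@3 c3@3 c2@5, authorship ..13.2.
After op 4 (add_cursor(2)): buffer="fxyykyz" (len 7), cursors c4@2 c1@3 c3@3 c2@5, authorship ..13.2.
After op 5 (move_left): buffer="fxyykyz" (len 7), cursors c4@1 c1@2 c3@2 c2@4, authorship ..13.2.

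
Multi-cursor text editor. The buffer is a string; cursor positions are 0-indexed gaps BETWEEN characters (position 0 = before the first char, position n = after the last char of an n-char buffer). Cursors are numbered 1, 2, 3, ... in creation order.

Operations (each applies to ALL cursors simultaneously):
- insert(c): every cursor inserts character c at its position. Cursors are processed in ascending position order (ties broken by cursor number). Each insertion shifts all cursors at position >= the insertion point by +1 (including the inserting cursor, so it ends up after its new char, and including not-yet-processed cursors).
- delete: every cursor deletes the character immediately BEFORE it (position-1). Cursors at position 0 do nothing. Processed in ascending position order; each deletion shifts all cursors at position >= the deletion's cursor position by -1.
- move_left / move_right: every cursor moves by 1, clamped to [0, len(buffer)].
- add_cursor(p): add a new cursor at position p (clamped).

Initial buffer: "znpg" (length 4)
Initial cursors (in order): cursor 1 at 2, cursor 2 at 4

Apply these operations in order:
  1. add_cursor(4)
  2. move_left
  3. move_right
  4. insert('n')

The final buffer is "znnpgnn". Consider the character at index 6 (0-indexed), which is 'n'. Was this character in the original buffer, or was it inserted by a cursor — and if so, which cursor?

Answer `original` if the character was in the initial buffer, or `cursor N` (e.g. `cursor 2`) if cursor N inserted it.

Answer: cursor 3

Derivation:
After op 1 (add_cursor(4)): buffer="znpg" (len 4), cursors c1@2 c2@4 c3@4, authorship ....
After op 2 (move_left): buffer="znpg" (len 4), cursors c1@1 c2@3 c3@3, authorship ....
After op 3 (move_right): buffer="znpg" (len 4), cursors c1@2 c2@4 c3@4, authorship ....
After op 4 (insert('n')): buffer="znnpgnn" (len 7), cursors c1@3 c2@7 c3@7, authorship ..1..23
Authorship (.=original, N=cursor N): . . 1 . . 2 3
Index 6: author = 3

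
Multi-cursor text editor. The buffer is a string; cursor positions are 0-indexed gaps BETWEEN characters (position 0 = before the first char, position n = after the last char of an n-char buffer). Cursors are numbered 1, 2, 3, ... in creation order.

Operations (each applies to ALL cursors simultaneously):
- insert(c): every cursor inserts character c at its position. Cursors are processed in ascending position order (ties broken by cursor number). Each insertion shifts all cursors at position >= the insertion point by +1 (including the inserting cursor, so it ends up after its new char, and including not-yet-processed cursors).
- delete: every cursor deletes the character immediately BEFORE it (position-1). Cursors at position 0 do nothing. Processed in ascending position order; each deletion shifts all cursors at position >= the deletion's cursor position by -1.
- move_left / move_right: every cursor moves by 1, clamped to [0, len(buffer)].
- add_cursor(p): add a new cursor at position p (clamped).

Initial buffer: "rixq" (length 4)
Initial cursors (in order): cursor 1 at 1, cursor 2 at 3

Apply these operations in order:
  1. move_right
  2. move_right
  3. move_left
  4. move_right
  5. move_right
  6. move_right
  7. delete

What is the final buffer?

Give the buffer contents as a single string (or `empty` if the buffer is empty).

Answer: ri

Derivation:
After op 1 (move_right): buffer="rixq" (len 4), cursors c1@2 c2@4, authorship ....
After op 2 (move_right): buffer="rixq" (len 4), cursors c1@3 c2@4, authorship ....
After op 3 (move_left): buffer="rixq" (len 4), cursors c1@2 c2@3, authorship ....
After op 4 (move_right): buffer="rixq" (len 4), cursors c1@3 c2@4, authorship ....
After op 5 (move_right): buffer="rixq" (len 4), cursors c1@4 c2@4, authorship ....
After op 6 (move_right): buffer="rixq" (len 4), cursors c1@4 c2@4, authorship ....
After op 7 (delete): buffer="ri" (len 2), cursors c1@2 c2@2, authorship ..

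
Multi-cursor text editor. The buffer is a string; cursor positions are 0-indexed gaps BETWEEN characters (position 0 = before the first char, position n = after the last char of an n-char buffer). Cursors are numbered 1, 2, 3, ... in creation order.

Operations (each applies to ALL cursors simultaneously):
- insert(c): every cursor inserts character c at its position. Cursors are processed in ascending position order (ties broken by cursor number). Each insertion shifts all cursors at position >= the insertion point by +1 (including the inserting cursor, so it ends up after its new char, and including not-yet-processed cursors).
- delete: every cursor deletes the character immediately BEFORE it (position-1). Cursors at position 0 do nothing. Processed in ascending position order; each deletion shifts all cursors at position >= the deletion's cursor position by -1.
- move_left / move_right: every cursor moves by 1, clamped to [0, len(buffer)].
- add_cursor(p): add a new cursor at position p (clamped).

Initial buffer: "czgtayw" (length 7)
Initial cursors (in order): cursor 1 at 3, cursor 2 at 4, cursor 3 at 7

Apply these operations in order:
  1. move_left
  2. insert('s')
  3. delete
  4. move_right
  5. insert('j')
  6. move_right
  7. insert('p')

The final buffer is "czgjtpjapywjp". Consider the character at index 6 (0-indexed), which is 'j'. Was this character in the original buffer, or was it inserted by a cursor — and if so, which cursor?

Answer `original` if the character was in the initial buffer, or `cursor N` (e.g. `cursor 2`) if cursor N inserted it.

Answer: cursor 2

Derivation:
After op 1 (move_left): buffer="czgtayw" (len 7), cursors c1@2 c2@3 c3@6, authorship .......
After op 2 (insert('s')): buffer="czsgstaysw" (len 10), cursors c1@3 c2@5 c3@9, authorship ..1.2...3.
After op 3 (delete): buffer="czgtayw" (len 7), cursors c1@2 c2@3 c3@6, authorship .......
After op 4 (move_right): buffer="czgtayw" (len 7), cursors c1@3 c2@4 c3@7, authorship .......
After op 5 (insert('j')): buffer="czgjtjaywj" (len 10), cursors c1@4 c2@6 c3@10, authorship ...1.2...3
After op 6 (move_right): buffer="czgjtjaywj" (len 10), cursors c1@5 c2@7 c3@10, authorship ...1.2...3
After op 7 (insert('p')): buffer="czgjtpjapywjp" (len 13), cursors c1@6 c2@9 c3@13, authorship ...1.12.2..33
Authorship (.=original, N=cursor N): . . . 1 . 1 2 . 2 . . 3 3
Index 6: author = 2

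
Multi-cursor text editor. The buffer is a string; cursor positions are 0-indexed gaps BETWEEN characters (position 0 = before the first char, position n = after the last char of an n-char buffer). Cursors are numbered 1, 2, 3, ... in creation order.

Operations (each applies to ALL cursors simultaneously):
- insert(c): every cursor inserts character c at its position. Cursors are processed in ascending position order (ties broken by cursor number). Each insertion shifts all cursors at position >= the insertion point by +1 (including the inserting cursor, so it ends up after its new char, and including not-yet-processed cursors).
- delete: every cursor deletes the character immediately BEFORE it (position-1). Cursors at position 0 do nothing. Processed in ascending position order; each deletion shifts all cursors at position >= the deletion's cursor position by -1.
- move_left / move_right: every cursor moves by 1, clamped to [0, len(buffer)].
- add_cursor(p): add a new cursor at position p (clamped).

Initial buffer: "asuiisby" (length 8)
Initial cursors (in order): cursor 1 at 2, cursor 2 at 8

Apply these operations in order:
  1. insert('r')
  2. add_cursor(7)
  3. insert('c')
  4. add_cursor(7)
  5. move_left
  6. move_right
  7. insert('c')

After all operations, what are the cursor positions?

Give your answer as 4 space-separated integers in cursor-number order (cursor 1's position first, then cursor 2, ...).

After op 1 (insert('r')): buffer="asruiisbyr" (len 10), cursors c1@3 c2@10, authorship ..1......2
After op 2 (add_cursor(7)): buffer="asruiisbyr" (len 10), cursors c1@3 c3@7 c2@10, authorship ..1......2
After op 3 (insert('c')): buffer="asrcuiiscbyrc" (len 13), cursors c1@4 c3@9 c2@13, authorship ..11....3..22
After op 4 (add_cursor(7)): buffer="asrcuiiscbyrc" (len 13), cursors c1@4 c4@7 c3@9 c2@13, authorship ..11....3..22
After op 5 (move_left): buffer="asrcuiiscbyrc" (len 13), cursors c1@3 c4@6 c3@8 c2@12, authorship ..11....3..22
After op 6 (move_right): buffer="asrcuiiscbyrc" (len 13), cursors c1@4 c4@7 c3@9 c2@13, authorship ..11....3..22
After op 7 (insert('c')): buffer="asrccuiicsccbyrcc" (len 17), cursors c1@5 c4@9 c3@12 c2@17, authorship ..111...4.33..222

Answer: 5 17 12 9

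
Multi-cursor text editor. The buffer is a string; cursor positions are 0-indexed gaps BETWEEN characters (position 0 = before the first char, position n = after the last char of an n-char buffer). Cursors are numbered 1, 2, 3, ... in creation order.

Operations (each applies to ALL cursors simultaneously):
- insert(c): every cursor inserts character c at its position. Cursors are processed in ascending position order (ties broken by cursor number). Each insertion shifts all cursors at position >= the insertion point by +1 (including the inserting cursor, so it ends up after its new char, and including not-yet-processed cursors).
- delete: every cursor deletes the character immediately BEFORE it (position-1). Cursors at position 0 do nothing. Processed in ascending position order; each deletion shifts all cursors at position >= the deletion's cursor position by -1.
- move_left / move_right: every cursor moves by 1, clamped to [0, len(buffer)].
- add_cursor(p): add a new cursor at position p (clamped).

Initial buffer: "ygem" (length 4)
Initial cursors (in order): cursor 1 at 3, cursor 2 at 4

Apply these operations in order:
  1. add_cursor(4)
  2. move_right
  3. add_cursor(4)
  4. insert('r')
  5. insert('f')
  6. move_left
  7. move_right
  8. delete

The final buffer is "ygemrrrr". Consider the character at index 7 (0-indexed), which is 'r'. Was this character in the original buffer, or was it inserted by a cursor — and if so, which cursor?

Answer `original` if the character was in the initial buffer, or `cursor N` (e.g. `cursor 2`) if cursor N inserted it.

Answer: cursor 4

Derivation:
After op 1 (add_cursor(4)): buffer="ygem" (len 4), cursors c1@3 c2@4 c3@4, authorship ....
After op 2 (move_right): buffer="ygem" (len 4), cursors c1@4 c2@4 c3@4, authorship ....
After op 3 (add_cursor(4)): buffer="ygem" (len 4), cursors c1@4 c2@4 c3@4 c4@4, authorship ....
After op 4 (insert('r')): buffer="ygemrrrr" (len 8), cursors c1@8 c2@8 c3@8 c4@8, authorship ....1234
After op 5 (insert('f')): buffer="ygemrrrrffff" (len 12), cursors c1@12 c2@12 c3@12 c4@12, authorship ....12341234
After op 6 (move_left): buffer="ygemrrrrffff" (len 12), cursors c1@11 c2@11 c3@11 c4@11, authorship ....12341234
After op 7 (move_right): buffer="ygemrrrrffff" (len 12), cursors c1@12 c2@12 c3@12 c4@12, authorship ....12341234
After op 8 (delete): buffer="ygemrrrr" (len 8), cursors c1@8 c2@8 c3@8 c4@8, authorship ....1234
Authorship (.=original, N=cursor N): . . . . 1 2 3 4
Index 7: author = 4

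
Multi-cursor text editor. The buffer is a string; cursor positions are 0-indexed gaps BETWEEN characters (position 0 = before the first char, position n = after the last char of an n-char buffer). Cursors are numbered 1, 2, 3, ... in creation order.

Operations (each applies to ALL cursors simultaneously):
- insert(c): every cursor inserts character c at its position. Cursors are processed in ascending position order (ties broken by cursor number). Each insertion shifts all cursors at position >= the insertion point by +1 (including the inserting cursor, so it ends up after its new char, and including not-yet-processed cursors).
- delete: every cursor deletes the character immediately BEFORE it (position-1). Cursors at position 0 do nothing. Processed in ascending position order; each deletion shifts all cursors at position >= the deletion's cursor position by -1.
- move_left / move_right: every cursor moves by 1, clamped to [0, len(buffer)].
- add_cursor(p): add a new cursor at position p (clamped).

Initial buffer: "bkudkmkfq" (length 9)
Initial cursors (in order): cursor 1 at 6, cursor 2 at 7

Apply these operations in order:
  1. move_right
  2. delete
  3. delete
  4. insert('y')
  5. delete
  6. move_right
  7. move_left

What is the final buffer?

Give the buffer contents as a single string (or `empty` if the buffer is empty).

Answer: bkudq

Derivation:
After op 1 (move_right): buffer="bkudkmkfq" (len 9), cursors c1@7 c2@8, authorship .........
After op 2 (delete): buffer="bkudkmq" (len 7), cursors c1@6 c2@6, authorship .......
After op 3 (delete): buffer="bkudq" (len 5), cursors c1@4 c2@4, authorship .....
After op 4 (insert('y')): buffer="bkudyyq" (len 7), cursors c1@6 c2@6, authorship ....12.
After op 5 (delete): buffer="bkudq" (len 5), cursors c1@4 c2@4, authorship .....
After op 6 (move_right): buffer="bkudq" (len 5), cursors c1@5 c2@5, authorship .....
After op 7 (move_left): buffer="bkudq" (len 5), cursors c1@4 c2@4, authorship .....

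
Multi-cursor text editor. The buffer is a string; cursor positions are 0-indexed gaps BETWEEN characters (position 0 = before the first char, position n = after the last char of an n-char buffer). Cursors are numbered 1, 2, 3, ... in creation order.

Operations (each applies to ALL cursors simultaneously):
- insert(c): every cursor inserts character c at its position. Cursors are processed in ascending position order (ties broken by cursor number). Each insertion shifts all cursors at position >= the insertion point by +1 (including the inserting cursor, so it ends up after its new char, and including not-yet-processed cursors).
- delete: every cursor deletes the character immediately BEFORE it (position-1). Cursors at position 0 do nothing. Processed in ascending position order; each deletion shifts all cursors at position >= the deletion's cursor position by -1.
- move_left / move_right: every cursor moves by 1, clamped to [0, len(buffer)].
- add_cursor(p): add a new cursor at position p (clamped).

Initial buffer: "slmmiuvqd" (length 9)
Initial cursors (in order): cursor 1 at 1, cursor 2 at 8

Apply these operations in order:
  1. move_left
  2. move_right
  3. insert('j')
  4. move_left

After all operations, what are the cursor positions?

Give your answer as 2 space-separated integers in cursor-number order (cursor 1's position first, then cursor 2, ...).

After op 1 (move_left): buffer="slmmiuvqd" (len 9), cursors c1@0 c2@7, authorship .........
After op 2 (move_right): buffer="slmmiuvqd" (len 9), cursors c1@1 c2@8, authorship .........
After op 3 (insert('j')): buffer="sjlmmiuvqjd" (len 11), cursors c1@2 c2@10, authorship .1.......2.
After op 4 (move_left): buffer="sjlmmiuvqjd" (len 11), cursors c1@1 c2@9, authorship .1.......2.

Answer: 1 9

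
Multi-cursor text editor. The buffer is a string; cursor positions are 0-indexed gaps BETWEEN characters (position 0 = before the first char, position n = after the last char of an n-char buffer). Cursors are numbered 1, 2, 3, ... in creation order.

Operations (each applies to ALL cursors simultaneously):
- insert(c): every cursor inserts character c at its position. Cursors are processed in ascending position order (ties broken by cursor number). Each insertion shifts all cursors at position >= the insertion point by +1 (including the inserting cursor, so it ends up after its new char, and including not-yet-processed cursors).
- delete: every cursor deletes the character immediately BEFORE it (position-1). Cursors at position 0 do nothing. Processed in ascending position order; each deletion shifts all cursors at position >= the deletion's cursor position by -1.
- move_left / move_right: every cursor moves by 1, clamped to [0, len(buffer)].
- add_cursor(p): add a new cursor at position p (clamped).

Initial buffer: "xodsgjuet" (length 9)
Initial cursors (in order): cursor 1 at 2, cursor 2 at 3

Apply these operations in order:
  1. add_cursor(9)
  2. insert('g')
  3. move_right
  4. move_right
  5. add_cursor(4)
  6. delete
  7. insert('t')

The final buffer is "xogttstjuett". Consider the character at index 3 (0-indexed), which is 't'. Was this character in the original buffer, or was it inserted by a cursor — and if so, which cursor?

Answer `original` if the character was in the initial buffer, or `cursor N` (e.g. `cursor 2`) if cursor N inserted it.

Answer: cursor 1

Derivation:
After op 1 (add_cursor(9)): buffer="xodsgjuet" (len 9), cursors c1@2 c2@3 c3@9, authorship .........
After op 2 (insert('g')): buffer="xogdgsgjuetg" (len 12), cursors c1@3 c2@5 c3@12, authorship ..1.2......3
After op 3 (move_right): buffer="xogdgsgjuetg" (len 12), cursors c1@4 c2@6 c3@12, authorship ..1.2......3
After op 4 (move_right): buffer="xogdgsgjuetg" (len 12), cursors c1@5 c2@7 c3@12, authorship ..1.2......3
After op 5 (add_cursor(4)): buffer="xogdgsgjuetg" (len 12), cursors c4@4 c1@5 c2@7 c3@12, authorship ..1.2......3
After op 6 (delete): buffer="xogsjuet" (len 8), cursors c1@3 c4@3 c2@4 c3@8, authorship ..1.....
After op 7 (insert('t')): buffer="xogttstjuett" (len 12), cursors c1@5 c4@5 c2@7 c3@12, authorship ..114.2....3
Authorship (.=original, N=cursor N): . . 1 1 4 . 2 . . . . 3
Index 3: author = 1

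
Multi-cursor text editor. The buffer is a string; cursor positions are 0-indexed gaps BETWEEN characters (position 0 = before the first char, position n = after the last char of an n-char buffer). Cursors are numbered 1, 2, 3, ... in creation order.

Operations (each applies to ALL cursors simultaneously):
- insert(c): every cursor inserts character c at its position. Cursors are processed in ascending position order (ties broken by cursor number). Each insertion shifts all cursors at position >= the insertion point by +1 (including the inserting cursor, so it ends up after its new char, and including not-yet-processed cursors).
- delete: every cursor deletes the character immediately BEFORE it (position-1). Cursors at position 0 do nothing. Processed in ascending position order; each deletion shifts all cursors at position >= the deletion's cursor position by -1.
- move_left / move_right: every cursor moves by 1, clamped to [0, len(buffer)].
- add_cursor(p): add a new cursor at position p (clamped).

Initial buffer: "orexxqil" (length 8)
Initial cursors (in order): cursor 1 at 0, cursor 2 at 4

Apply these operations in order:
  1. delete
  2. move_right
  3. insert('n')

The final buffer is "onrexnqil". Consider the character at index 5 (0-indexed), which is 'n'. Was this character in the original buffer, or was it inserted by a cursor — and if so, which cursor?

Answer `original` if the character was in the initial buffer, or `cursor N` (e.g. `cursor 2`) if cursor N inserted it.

After op 1 (delete): buffer="orexqil" (len 7), cursors c1@0 c2@3, authorship .......
After op 2 (move_right): buffer="orexqil" (len 7), cursors c1@1 c2@4, authorship .......
After op 3 (insert('n')): buffer="onrexnqil" (len 9), cursors c1@2 c2@6, authorship .1...2...
Authorship (.=original, N=cursor N): . 1 . . . 2 . . .
Index 5: author = 2

Answer: cursor 2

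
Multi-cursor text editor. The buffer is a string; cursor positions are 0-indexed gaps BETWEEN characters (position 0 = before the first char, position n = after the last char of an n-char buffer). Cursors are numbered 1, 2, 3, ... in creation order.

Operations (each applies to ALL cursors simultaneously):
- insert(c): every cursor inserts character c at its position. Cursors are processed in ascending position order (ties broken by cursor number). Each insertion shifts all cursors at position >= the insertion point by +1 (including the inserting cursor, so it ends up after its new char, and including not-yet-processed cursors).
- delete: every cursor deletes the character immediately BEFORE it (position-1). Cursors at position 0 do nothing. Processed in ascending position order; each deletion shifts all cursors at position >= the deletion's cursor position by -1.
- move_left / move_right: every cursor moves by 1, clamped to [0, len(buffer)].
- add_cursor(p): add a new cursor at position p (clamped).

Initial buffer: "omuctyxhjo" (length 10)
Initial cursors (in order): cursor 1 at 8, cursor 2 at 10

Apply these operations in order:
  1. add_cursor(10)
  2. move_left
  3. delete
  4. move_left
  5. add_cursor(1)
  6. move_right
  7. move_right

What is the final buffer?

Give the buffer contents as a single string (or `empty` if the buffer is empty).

After op 1 (add_cursor(10)): buffer="omuctyxhjo" (len 10), cursors c1@8 c2@10 c3@10, authorship ..........
After op 2 (move_left): buffer="omuctyxhjo" (len 10), cursors c1@7 c2@9 c3@9, authorship ..........
After op 3 (delete): buffer="omuctyo" (len 7), cursors c1@6 c2@6 c3@6, authorship .......
After op 4 (move_left): buffer="omuctyo" (len 7), cursors c1@5 c2@5 c3@5, authorship .......
After op 5 (add_cursor(1)): buffer="omuctyo" (len 7), cursors c4@1 c1@5 c2@5 c3@5, authorship .......
After op 6 (move_right): buffer="omuctyo" (len 7), cursors c4@2 c1@6 c2@6 c3@6, authorship .......
After op 7 (move_right): buffer="omuctyo" (len 7), cursors c4@3 c1@7 c2@7 c3@7, authorship .......

Answer: omuctyo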